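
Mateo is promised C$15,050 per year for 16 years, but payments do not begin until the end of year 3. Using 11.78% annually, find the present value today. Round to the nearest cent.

C$85,037.69

PV at t=2 (ordinary 16-year annuity): 15050 × a(16|0.1178) = 15050 × 7.059975 = 106,252.6221
Discount back 2 years: 106,252.6221 × (1+0.1178)^(−2) = 106,252.6221 × 0.800335 = 85,037.6883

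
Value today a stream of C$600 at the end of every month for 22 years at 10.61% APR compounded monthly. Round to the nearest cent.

i = 0.1061/12 = 0.00884167 per month; n = 22·12 = 264.
PV = 600 × [1 − (1+0.00884167)^(−264)] / 0.00884167 = 600 × 102.029743 = 61,217.8459

C$61,217.85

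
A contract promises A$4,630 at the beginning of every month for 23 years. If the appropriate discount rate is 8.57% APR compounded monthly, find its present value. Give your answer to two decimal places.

A$561,342.07

Periodic rate i = 0.0857/12 = 0.00714167; n = 23 × 12 = 276 periods.
PV = 4630 × [1 − (1+0.00714167)^(−276)] / 0.00714167 × (1+i) = 4630 × 121.240188 = 561,342.0704
(Beginning-of-period payments → annuity-due factor ×(1+i).)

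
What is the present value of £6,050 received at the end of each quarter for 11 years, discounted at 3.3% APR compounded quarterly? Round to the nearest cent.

i = 0.033/4 = 0.00825 per quarter; n = 11·4 = 44.
Annuity factor a(44|0.00825) = 36.772962; PV = 6050 × 36.772962 = 222,476.4186

£222,476.42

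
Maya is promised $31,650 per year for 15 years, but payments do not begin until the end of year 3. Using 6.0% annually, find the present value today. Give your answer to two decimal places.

$273,578.39

PV at t=2 (ordinary 15-year annuity): 31650 × a(15|0.06) = 31650 × 9.712249 = 307,392.6805
PV₀ = 307,392.6805 / (1+0.06)^2 = 307,392.6805 / 1.123600 = 273,578.3913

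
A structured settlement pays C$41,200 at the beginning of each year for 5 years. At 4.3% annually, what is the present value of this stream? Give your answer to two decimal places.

PV = PMT · [1 − (1+i)^(−n)] / i × (1+i) = 41200 · 4.604377 = 189,700.3355
(annuity-due: payments at period start, so ×(1+i).)

C$189,700.34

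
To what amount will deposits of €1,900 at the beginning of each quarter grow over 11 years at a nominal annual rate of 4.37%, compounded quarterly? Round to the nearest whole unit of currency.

Periodic rate i = 0.0437/4 = 0.010925; n = 11 × 4 = 44 periods.
FV = PMT · [(1+i)^n − 1] / i × (1+i) = 1900 · 56.722444 = 107,772.6432
(annuity-due: payments at period start, so ×(1+i).)

€107,773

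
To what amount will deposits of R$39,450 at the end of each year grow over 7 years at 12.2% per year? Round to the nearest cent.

R$400,470.34

FV = 39450 × [(1+0.122)^7 − 1] / 0.122 = 39450 × 10.151339 = 400,470.3381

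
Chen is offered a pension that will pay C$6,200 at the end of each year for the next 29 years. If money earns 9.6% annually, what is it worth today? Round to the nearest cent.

C$60,058.38

PV = PMT · [1 − (1+i)^(−n)] / i = 6200 · 9.686835 = 60,058.3771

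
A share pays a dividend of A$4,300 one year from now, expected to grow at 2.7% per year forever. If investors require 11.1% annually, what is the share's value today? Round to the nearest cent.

A$51,190.48

PV = PMT / (i − g) = 4300 / (0.111 − 0.027) = 4300 / 0.084000 = 51,190.4762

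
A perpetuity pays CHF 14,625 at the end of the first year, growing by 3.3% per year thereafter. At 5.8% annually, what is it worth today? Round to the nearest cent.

PV = D₁/(r − g) = 14625/(0.058 − 0.033) = 585,000.0000

CHF 585,000.00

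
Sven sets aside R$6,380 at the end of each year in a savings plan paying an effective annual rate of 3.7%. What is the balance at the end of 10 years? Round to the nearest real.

R$75,542

FV = PMT · [(1+i)^n − 1] / i = 6380 · 11.840404 = 75,541.7794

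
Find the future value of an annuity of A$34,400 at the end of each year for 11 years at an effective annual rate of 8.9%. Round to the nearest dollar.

A$600,842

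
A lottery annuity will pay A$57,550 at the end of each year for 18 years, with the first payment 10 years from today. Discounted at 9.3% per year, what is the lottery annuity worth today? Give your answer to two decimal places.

PV at t=9 (ordinary 18-year annuity): 57550 × a(18|0.093) = 57550 × 8.583216 = 493,964.0657
PV₀ = 493,964.0657 / (1+0.093)^9 = 493,964.0657 / 2.226289 = 221,877.8245

A$221,877.82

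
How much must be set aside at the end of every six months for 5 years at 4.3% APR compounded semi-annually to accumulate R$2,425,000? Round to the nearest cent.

R$219,952.42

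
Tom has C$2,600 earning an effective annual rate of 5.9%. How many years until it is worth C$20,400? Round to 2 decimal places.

(1+i)^n = 20400/2600 = 7.84615, so n = ln 7.84615 / ln 1.059 = 35.9358 years

35.94 years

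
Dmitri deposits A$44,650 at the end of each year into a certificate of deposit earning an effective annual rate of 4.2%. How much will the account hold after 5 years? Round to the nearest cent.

A$242,807.31

FV = PMT · [(1+i)^n − 1] / i = 44650 · 5.438014 = 242,807.3051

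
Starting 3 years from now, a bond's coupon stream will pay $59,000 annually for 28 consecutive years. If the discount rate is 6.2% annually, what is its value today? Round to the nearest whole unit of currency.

Value one period before first payment (t=2): 59000 × [1 − (1+0.062)^(−28)] / 0.062 = 59000 × 13.135928 = 775,019.7533
Discount back 2 years: 775,019.7533 × (1+0.062)^(−2) = 775,019.7533 × 0.886647 = 687,169.2834

$687,169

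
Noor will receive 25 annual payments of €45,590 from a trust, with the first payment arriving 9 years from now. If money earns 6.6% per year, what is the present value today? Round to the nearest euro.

€330,437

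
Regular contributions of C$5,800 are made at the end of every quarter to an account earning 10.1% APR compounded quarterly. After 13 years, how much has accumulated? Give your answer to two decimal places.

C$610,366.24

With 4 periods per year: i = 0.02525, n = 52.
Accumulation factor s(52|0.02525) = 105.235558; FV = 5800 × 105.235558 = 610,366.2352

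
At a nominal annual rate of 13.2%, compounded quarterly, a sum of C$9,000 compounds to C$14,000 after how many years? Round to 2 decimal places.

Periodic rate i = 0.132/4 = 0.033.
(1+i)^n = 14000/9000 = 1.55556, so n = ln 1.55556 / ln 1.033 = 13.6086 quarters
= 13.6086/4 years

3.40 years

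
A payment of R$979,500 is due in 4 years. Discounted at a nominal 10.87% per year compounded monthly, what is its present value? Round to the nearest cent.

R$635,365.04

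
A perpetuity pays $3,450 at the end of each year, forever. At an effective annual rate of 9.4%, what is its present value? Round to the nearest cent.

PV = PMT / i = 3450 / 0.094 = 36,702.1277

$36,702.13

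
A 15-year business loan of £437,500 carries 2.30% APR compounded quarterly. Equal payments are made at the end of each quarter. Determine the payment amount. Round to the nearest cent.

i = 0.023/4 = 0.00575 per quarter; n = 15·4 = 60.
PMT = 437500 / ( [1 − (1+0.00575)^(−60)] / 0.00575 ) = 437500 / 50.622524 = 8,642.3979

£8,642.40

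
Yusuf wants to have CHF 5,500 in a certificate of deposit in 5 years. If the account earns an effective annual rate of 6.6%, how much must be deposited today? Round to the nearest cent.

CHF 3,995.55

Discount factor = (1+0.066)^(−5) = 0.726464; PV = 5,500 × 0.726464 = 3,995.5509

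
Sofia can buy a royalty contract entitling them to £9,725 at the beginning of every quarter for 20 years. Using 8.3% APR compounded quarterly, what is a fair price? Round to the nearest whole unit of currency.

i = 0.083/4 = 0.02075 per quarter; n = 20·4 = 80.
PV = PMT · [1 − (1+i)^(−n)] / i × (1+i) = 9725 · 39.679055 = 385,878.8071
Payments are at the start of each period, so multiply by (1+i).

£385,879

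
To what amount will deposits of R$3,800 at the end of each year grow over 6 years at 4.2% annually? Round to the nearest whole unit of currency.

R$25,332

Accumulation factor s(6|0.042) = 6.666410; FV = 3800 × 6.666410 = 25,332.3585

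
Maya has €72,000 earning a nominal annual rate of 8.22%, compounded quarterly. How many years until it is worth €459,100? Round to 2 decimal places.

Periodic rate i = 0.0822/4 = 0.02055.
n = ln(459100/72000) / ln(1+0.02055) = ln(6.37639) / 0.020342 = 91.0741 quarters
= 91.0741/4 years

22.77 years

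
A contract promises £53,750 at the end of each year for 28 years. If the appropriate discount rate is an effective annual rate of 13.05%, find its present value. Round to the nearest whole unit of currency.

£398,598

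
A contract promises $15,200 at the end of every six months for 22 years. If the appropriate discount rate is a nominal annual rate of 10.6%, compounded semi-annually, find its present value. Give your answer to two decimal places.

With 2 periods per year: i = 0.053, n = 44.
PV = 15200 × [1 − (1+0.053)^(−44)] / 0.053 = 15200 × 16.923121 = 257,231.4348

$257,231.43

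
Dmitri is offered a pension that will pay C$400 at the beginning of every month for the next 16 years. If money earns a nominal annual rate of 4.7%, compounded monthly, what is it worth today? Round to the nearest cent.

C$54,122.74

Periodic rate i = 0.047/12 = 0.00391667; n = 16 × 12 = 192 periods.
PV = 400 × [1 − (1+0.00391667)^(−192)] / 0.00391667 × (1+i) = 400 × 135.306851 = 54,122.7404
(annuity-due: payments at period start, so ×(1+i).)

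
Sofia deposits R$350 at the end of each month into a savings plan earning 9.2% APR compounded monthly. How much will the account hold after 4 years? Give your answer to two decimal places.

i = 0.092/12 = 0.00766667 per month; n = 4·12 = 48.
FV = 350 × [(1+0.00766667)^48 − 1] / 0.00766667 = 350 × 57.758560 = 20,215.4961

R$20,215.50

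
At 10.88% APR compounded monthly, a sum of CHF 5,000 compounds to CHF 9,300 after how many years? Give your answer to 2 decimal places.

5.73 years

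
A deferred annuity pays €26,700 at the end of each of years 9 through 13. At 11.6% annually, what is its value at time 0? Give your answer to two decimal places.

€40,401.06

Value one period before first payment (t=8): 26700 × [1 − (1+0.116)^(−5)] / 0.116 = 26700 × 3.640785 = 97,208.9565
PV₀ = 97,208.9565 / (1+0.116)^8 = 97,208.9565 / 2.406099 = 40,401.0567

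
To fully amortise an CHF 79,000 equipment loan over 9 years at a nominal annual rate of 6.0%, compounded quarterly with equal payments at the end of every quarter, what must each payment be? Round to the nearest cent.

With 4 periods per year: i = 0.015, n = 36.
PMT = 79000 / ( [1 − (1+0.015)^(−36)] / 0.015 ) = 79000 / 27.660684 = 2,856.0392

CHF 2,856.04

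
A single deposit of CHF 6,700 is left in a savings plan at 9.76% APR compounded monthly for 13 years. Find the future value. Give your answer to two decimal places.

Periodic rate i = 0.0976/12 = 0.00813333; n = 13 × 12 = 156 periods.
FV = PV·(1+i)^n = 6,700 × 3.538377 = 23,707.1229

CHF 23,707.12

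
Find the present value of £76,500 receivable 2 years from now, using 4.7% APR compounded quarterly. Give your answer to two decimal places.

i = 0.047/4 = 0.01175 per quarter; n = 2·4 = 8.
Discount factor = (1+0.01175)^(−8) = 0.910782; PV = 76,500 × 0.910782 = 69,674.8000

£69,674.80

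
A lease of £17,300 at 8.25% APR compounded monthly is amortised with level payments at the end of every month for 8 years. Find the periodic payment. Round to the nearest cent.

£246.77

With 12 periods per year: i = 0.006875, n = 96.
PMT = 17300 / ( [1 − (1+0.006875)^(−96)] / 0.006875 ) = 17300 / 70.106194 = 246.7685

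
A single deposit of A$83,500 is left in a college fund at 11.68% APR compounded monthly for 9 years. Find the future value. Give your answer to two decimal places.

A$237,689.15

With 12 periods per year: i = 0.00973333, n = 108.
83,500 × (1+0.00973333)^108 = 83,500 × 2.846577 = 237,689.1547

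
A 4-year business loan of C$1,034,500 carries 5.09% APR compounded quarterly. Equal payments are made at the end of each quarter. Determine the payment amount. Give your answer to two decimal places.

Periodic rate i = 0.0509/4 = 0.012725; n = 4 × 4 = 16 periods.
Annuity-PV factor = 14.393934; PMT = 1.0345e+06 / 14.393934 = 71,870.5537

C$71,870.55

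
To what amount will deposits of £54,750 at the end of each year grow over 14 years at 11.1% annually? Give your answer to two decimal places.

£1,659,825.87

Accumulation factor s(14|0.111) = 30.316454; FV = 54750 × 30.316454 = 1,659,825.8653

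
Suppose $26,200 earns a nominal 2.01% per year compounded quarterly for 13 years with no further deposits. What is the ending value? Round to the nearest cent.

With 4 periods per year: i = 0.005025, n = 52.
26,200 × (1+0.005025)^52 = 26,200 × 1.297768 = 34,001.5151

$34,001.52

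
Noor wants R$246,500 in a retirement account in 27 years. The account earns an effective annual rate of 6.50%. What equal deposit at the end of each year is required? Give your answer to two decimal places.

PMT = 246500 / ( [(1+0.065)^27 − 1] / 0.065 ) = 246500 / 68.856877 = 3,579.8893

R$3,579.89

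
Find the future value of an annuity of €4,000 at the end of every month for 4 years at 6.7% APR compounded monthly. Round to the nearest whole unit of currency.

Periodic rate i = 0.067/12 = 0.00558333; n = 4 × 12 = 48 periods.
FV = PMT · [(1+i)^n − 1] / i = 4000 · 54.872779 = 219,491.1153

€219,491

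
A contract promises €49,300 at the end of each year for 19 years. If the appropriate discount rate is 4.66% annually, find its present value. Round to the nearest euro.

PV = 49300 × [1 − (1+0.0466)^(−19)] / 0.0466 = 49300 × 12.427305 = 612,666.1316

€612,666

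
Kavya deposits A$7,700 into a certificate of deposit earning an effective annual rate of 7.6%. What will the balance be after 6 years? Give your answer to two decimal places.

7,700 × (1+0.076)^6 = 7,700 × 1.551935 = 11,949.9023

A$11,949.90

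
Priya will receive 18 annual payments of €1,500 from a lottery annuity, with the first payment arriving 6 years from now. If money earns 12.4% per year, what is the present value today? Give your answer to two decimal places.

€5,920.44

Value one period before first payment (t=5): 1500 × [1 − (1+0.124)^(−18)] / 0.124 = 1500 × 7.080993 = 10,621.4890
Discount back 5 years: 10,621.4890 × (1+0.124)^(−5) = 10,621.4890 × 0.557402 = 5,920.4382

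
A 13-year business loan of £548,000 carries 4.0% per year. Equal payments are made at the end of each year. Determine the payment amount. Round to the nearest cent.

£54,878.76

Annuity-PV factor = 9.985648; PMT = 548000 / 9.985648 = 54,878.7628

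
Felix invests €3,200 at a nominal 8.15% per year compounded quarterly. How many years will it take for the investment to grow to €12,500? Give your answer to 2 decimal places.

16.89 years

Periodic rate i = 0.0815/4 = 0.020375.
(1+i)^n = 12500/3200 = 3.90625, so n = ln 3.90625 / ln 1.02038 = 67.5540 quarters
= 67.5540/4 years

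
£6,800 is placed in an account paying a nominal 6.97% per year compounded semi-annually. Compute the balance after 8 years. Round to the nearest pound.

Periodic rate i = 0.0697/2 = 0.03485; n = 8 × 2 = 16 periods.
FV = PV·(1+i)^n = 6,800 × 1.729970 = 11,763.7931

£11,764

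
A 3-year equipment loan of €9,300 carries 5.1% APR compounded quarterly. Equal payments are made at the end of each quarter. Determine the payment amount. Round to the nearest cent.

With 4 periods per year: i = 0.01275, n = 12.
PMT = 9300 / ( [1 − (1+0.01275)^(−12)] / 0.01275 ) = 9300 / 11.061955 = 840.7194

€840.72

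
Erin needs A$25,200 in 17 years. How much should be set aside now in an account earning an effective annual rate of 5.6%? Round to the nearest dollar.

A$9,980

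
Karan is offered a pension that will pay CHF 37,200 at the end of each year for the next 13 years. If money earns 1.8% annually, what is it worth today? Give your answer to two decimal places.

CHF 427,778.50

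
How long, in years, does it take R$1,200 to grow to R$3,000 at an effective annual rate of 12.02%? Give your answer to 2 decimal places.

8.07 years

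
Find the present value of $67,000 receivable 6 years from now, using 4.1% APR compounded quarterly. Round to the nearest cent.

$52,454.43

With 4 periods per year: i = 0.01025, n = 24.
PV = FV·(1+i)^(−n) = 67,000 × 0.782902 = 52,454.4314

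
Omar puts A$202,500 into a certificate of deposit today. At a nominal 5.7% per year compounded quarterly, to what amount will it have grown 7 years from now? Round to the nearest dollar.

Periodic rate i = 0.057/4 = 0.01425; n = 7 × 4 = 28 periods.
FV = 202,500 × (1 + 0.01425)^28 = 300,943.8593

A$300,944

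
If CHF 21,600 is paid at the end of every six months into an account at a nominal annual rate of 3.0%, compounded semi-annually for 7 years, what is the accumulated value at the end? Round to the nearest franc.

i = 0.03/2 = 0.015 per half-year; n = 7·2 = 14.
FV = 21600 × [(1+0.015)^14 − 1] / 0.015 = 21600 × 15.450382 = 333,728.2522

CHF 333,728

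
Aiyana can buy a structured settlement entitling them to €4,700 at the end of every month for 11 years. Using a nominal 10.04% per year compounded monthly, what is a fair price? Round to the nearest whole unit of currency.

€374,725

With 12 periods per year: i = 0.00836667, n = 132.
PV = 4700 × [1 − (1+0.00836667)^(−132)] / 0.00836667 = 4700 × 79.728786 = 374,725.2955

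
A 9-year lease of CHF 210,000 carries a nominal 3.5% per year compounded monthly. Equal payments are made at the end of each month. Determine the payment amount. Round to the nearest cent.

CHF 2,269.56

Periodic rate i = 0.035/12 = 0.00291667; n = 9 × 12 = 108 periods.
PMT = 210000 / ( [1 − (1+0.00291667)^(−108)] / 0.00291667 ) = 210000 / 92.529069 = 2,269.5570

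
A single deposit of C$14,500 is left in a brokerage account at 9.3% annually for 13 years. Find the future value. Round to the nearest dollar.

FV = 14,500 × (1 + 0.093)^13 = 46,071.2619

C$46,071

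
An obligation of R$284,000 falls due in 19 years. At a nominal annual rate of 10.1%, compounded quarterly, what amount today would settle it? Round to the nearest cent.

R$42,683.03

i = 0.101/4 = 0.02525 per quarter; n = 19·4 = 76.
PV = 284,000 / (1 + 0.02525)^76 = 284,000 / 6.653699 = 42,683.0274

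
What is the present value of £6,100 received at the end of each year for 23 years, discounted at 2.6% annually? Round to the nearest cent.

£104,608.25

PV = 6100 × [1 − (1+0.026)^(−23)] / 0.026 = 6100 × 17.148893 = 104,608.2492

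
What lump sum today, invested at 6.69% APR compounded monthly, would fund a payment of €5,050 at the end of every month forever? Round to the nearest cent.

€905,829.60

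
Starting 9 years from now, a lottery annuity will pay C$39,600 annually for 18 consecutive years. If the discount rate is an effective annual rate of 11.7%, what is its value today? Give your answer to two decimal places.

C$120,603.66

Value one period before first payment (t=8): 39600 × [1 − (1+0.117)^(−18)] / 0.117 = 39600 × 7.380583 = 292,271.0869
PV₀ = 292,271.0869 / (1+0.117)^8 = 292,271.0869 / 2.423402 = 120,603.6550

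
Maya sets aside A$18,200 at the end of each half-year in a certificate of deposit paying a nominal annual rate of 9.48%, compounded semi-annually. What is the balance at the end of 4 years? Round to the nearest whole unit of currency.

i = 0.0948/2 = 0.0474 per half-year; n = 4·2 = 8.
Accumulation factor s(8|0.0474) = 9.460763; FV = 18200 × 9.460763 = 172,185.8827

A$172,186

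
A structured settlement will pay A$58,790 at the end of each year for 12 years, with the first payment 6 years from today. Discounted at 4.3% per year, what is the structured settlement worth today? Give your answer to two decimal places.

A$439,331.20

PV at t=5 (ordinary 12-year annuity): 58790 × a(12|0.043) = 58790 × 9.223805 = 542,267.5146
PV₀ = 542,267.5146 / (1+0.043)^5 = 542,267.5146 / 1.234302 = 439,331.1993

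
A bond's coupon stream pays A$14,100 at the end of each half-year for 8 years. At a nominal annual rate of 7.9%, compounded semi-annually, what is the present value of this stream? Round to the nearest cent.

A$164,905.04

Periodic rate i = 0.079/2 = 0.0395; n = 8 × 2 = 16 periods.
Annuity factor a(16|0.0395) = 11.695393; PV = 14100 × 11.695393 = 164,905.0352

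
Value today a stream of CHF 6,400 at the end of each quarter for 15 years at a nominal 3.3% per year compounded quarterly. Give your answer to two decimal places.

CHF 301,917.07

With 4 periods per year: i = 0.00825, n = 60.
PV = 6400 × [1 − (1+0.00825)^(−60)] / 0.00825 = 6400 × 47.174542 = 301,917.0684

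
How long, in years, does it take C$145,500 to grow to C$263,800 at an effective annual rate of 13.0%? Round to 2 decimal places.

n = ln(263800/145500) / ln(1+0.13) = ln(1.81306) / 0.122218 = 4.8685 years

4.87 years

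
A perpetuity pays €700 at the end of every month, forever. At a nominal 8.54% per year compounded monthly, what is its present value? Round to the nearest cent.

€98,360.66

Periodic rate i = 0.0854/12 = 0.00711667.
PV = PMT / i = 700 / 0.00711667 = 98,360.6557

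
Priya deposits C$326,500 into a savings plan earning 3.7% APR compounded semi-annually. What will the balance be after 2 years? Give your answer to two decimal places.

C$351,339.78

With 2 periods per year: i = 0.0185, n = 4.
FV = PV·(1+i)^n = 326,500 × 1.076079 = 351,339.7751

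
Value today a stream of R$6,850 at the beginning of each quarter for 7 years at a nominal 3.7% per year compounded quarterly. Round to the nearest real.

R$169,850

Periodic rate i = 0.037/4 = 0.00925; n = 7 × 4 = 28 periods.
Annuity factor a(28|0.00925) × (1+i) = 24.795641; PV = 6850 × 24.795641 = 169,850.1389
(Beginning-of-period payments → annuity-due factor ×(1+i).)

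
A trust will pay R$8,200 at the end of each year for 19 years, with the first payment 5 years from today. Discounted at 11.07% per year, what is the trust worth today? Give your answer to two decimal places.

PV at t=4 (ordinary 19-year annuity): 8200 × a(19|0.1107) = 8200 × 7.804532 = 63,997.1598
Discount back 4 years: 63,997.1598 × (1+0.1107)^(−4) = 63,997.1598 × 0.657072 = 42,050.7371

R$42,050.74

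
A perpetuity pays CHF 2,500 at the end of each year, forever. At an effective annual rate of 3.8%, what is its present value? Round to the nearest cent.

CHF 65,789.47

PV = C/r = 2500/0.038 = 65,789.4737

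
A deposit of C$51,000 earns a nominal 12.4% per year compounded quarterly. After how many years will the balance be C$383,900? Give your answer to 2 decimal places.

16.53 years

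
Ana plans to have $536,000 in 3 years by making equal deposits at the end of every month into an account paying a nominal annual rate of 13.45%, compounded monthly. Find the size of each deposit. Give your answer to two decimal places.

i = 0.1345/12 = 0.0112083 per month; n = 3·12 = 36.
FV-annuity factor = 44.047479; PMT = 536000 / 44.047479 = 12,168.6875

$12,168.69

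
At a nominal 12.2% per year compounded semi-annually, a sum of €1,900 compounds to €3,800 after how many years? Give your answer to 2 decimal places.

5.85 years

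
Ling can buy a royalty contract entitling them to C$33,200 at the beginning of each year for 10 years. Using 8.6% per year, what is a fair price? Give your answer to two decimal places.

Annuity factor a(10|0.086) × (1+i) = 7.093984; PV = 33200 × 7.093984 = 235,520.2640
(Beginning-of-period payments → annuity-due factor ×(1+i).)

C$235,520.26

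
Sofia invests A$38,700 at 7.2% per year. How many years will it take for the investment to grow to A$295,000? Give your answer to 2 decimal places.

(1+i)^n = 295000/38700 = 7.62274, so n = ln 7.62274 / ln 1.072 = 29.2140 years

29.21 years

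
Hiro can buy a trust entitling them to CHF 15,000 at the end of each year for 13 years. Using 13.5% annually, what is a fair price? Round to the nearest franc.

PV = 15000 × [1 − (1+0.135)^(−13)] / 0.135 = 15000 × 5.979434 = 89,691.5143

CHF 89,692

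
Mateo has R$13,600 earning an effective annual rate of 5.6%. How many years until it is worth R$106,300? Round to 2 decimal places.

37.74 years

n = ln(106300/13600) / ln(1+0.056) = ln(7.81618) / 0.054488 = 37.7365 years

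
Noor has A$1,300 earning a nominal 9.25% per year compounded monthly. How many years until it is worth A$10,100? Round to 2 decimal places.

Periodic rate i = 0.0925/12 = 0.00770833.
n = ln(10100/1300) / ln(1+0.00770833) = ln(7.76923) / 0.007679 = 266.9919 months
= 266.9919/12 years

22.25 years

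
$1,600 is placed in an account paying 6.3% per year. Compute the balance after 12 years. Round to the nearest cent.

FV = 1,600 × (1 + 0.063)^12 = 3,330.5745

$3,330.57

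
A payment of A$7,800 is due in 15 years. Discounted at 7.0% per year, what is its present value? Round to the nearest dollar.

PV = FV·(1+i)^(−n) = 7,800 × 0.362446 = 2,827.0790

A$2,827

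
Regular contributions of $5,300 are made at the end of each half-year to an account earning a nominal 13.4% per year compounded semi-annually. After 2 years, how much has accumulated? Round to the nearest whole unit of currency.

$23,427

Periodic rate i = 0.134/2 = 0.067; n = 2 × 2 = 4 periods.
FV = PMT · [(1+i)^n − 1] / i = 5300 · 4.420257 = 23,427.3608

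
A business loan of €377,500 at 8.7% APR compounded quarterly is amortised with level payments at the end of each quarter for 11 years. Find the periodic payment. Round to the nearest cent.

€13,416.13

Periodic rate i = 0.087/4 = 0.02175; n = 11 × 4 = 44 periods.
PMT = 377500 / ( [1 − (1+0.02175)^(−44)] / 0.02175 ) = 377500 / 28.137774 = 13,416.1290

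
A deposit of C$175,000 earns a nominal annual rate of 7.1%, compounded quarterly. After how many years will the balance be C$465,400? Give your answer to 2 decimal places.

Periodic rate i = 0.071/4 = 0.01775.
(1+i)^n = 465400/175000 = 2.65943, so n = ln 2.65943 / ln 1.01775 = 55.5925 quarters
= 55.5925/4 years

13.90 years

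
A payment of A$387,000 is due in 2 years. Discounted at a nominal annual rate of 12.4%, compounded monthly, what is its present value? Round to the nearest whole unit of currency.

A$302,384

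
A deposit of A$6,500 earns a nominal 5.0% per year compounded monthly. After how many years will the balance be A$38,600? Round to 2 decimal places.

Periodic rate i = 0.05/12 = 0.00416667.
n = ln(38600/6500) / ln(1+0.00416667) = ln(5.93846) / 0.004158 = 428.4381 months
= 428.4381/12 years

35.70 years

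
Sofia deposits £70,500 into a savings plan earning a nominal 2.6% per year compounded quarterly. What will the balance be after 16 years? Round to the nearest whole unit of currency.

£106,726

Periodic rate i = 0.026/4 = 0.0065; n = 16 × 4 = 64 periods.
FV = 70,500 × (1 + 0.0065)^64 = 106,726.1854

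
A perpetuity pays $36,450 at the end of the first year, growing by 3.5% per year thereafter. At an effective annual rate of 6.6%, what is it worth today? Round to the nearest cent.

PV = PMT / (i − g) = 36450 / (0.066 − 0.035) = 36450 / 0.031000 = 1,175,806.4516

$1,175,806.45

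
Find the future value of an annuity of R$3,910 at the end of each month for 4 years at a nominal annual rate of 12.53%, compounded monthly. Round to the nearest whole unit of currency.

R$242,058

i = 0.1253/12 = 0.0104417 per month; n = 4·12 = 48.
FV = PMT · [(1+i)^n − 1] / i = 3910 · 61.907451 = 242,058.1334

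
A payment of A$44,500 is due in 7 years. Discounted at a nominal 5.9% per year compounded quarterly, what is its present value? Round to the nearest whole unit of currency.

With 4 periods per year: i = 0.01475, n = 28.
Discount factor = (1+0.01475)^(−28) = 0.663661; PV = 44,500 × 0.663661 = 29,532.9161

A$29,533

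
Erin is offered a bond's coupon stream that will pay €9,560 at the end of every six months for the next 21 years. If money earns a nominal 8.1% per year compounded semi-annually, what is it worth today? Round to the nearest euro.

€191,501

With 2 periods per year: i = 0.0405, n = 42.
PV = 9560 × [1 − (1+0.0405)^(−42)] / 0.0405 = 9560 × 20.031449 = 191,500.6537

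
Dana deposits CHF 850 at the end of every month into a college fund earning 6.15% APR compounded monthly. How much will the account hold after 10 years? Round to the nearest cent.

i = 0.0615/12 = 0.005125 per month; n = 10·12 = 120.
FV = 850 × [(1+0.005125)^120 − 1] / 0.005125 = 850 × 165.220265 = 140,437.2252

CHF 140,437.23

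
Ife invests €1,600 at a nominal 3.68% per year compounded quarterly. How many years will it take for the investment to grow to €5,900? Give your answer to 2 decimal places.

Periodic rate i = 0.0368/4 = 0.0092.
n = ln(5900/1600) / ln(1+0.0092) = ln(3.68750) / 0.009158 = 142.4937 quarters
= 142.4937/4 years

35.62 years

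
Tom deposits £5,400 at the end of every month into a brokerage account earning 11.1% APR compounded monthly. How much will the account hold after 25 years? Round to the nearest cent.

£8,660,631.60

Periodic rate i = 0.111/12 = 0.00925; n = 25 × 12 = 300 periods.
FV = PMT · [(1+i)^n − 1] / i = 5400 · 1603.820667 = 8,660,631.6038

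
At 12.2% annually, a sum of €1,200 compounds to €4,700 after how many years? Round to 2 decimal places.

11.86 years

n = ln(4700/1200) / ln(1+0.122) = ln(3.91667) / 0.115113 = 11.8600 years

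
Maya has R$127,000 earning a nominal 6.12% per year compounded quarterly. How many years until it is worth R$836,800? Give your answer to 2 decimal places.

31.04 years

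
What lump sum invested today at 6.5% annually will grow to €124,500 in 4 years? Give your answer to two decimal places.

PV = 124,500 / (1 + 0.065)^4 = 124,500 / 1.286466 = 96,776.7248

€96,776.72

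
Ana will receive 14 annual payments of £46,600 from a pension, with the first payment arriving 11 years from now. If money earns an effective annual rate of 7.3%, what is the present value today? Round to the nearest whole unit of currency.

£197,877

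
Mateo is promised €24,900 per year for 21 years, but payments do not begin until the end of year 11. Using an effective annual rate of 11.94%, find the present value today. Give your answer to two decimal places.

PV at t=10 (ordinary 21-year annuity): 24900 × a(21|0.1194) = 24900 × 7.591231 = 189,021.6414
PV₀ = 189,021.6414 / (1+0.1194)^10 = 189,021.6414 / 3.089250 = 61,186.9076

€61,186.91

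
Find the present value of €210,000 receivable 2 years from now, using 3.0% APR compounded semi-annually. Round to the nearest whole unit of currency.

Periodic rate i = 0.03/2 = 0.015; n = 2 × 2 = 4 periods.
PV = 210,000 / (1 + 0.015)^4 = 210,000 / 1.061364 = 197,858.6884

€197,859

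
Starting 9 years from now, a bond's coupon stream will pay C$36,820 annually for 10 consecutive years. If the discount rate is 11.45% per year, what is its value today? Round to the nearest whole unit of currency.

Value one period before first payment (t=8): 36820 × [1 − (1+0.1145)^(−10)] / 0.1145 = 36820 × 5.779738 = 212,809.9562
PV₀ = 212,809.9562 / (1+0.1145)^8 = 212,809.9562 / 2.380349 = 89,402.8492

C$89,403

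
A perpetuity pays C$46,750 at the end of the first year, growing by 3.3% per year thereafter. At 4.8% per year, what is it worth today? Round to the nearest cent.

C$3,116,666.67

PV = PMT / (i − g) = 46750 / (0.048 − 0.033) = 46750 / 0.015000 = 3,116,666.6667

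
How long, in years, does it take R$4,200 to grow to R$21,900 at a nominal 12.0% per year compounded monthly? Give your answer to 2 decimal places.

Periodic rate i = 0.12/12 = 0.01.
(1+i)^n = 21900/4200 = 5.21429, so n = ln 5.21429 / ln 1.01 = 165.9645 months
= 165.9645/12 years

13.83 years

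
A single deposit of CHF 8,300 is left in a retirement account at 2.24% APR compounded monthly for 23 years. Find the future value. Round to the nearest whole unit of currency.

i = 0.0224/12 = 0.00186667 per month; n = 23·12 = 276.
8,300 × (1+0.00186667)^276 = 8,300 × 1.673170 = 13,887.3070

CHF 13,887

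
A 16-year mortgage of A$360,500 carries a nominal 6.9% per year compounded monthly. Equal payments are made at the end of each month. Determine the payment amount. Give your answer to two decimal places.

A$3,105.86

i = 0.069/12 = 0.00575 per month; n = 16·12 = 192.
PMT = 360500 / ( [1 − (1+0.00575)^(−192)] / 0.00575 ) = 360500 / 116.070919 = 3,105.8598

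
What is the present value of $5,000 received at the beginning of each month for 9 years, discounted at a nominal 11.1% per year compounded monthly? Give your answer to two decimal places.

With 12 periods per year: i = 0.00925, n = 108.
Annuity factor a(108|0.00925) × (1+i) = 68.744391; PV = 5000 × 68.744391 = 343,721.9556
Payments are at the start of each period, so multiply by (1+i).

$343,721.96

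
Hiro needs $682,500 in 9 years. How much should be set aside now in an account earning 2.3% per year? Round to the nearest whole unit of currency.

PV = 682,500 / (1 + 0.023)^9 = 682,500 / 1.227102 = 556,188.4326

$556,188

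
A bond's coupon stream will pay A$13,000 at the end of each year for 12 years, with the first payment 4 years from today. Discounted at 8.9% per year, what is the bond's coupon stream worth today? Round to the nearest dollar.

A$72,445

PV at t=3 (ordinary 12-year annuity): 13000 × a(12|0.089) = 13000 × 7.196940 = 93,560.2243
PV₀ = 93,560.2243 / (1+0.089)^3 = 93,560.2243 / 1.291468 = 72,444.8663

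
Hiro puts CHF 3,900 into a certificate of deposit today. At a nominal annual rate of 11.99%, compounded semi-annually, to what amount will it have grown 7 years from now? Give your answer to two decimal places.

i = 0.1199/2 = 0.05995 per half-year; n = 7·2 = 14.
3,900 × (1+0.05995)^14 = 3,900 × 2.259411 = 8,811.7043

CHF 8,811.70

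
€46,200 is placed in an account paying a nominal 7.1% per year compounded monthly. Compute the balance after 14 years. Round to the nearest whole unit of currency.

i = 0.071/12 = 0.00591667 per month; n = 14·12 = 168.
FV = PV·(1+i)^n = 46,200 × 2.694118 = 124,468.2623

€124,468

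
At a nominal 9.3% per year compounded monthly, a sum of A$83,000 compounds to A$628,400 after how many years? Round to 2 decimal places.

Periodic rate i = 0.093/12 = 0.00775.
n = ln(628400/83000) / ln(1+0.00775) = ln(7.57108) / 0.007720 = 262.2155 months
= 262.2155/12 years

21.85 years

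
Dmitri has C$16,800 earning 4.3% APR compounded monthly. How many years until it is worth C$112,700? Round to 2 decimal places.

Periodic rate i = 0.043/12 = 0.00358333.
n = ln(112700/16800) / ln(1+0.00358333) = ln(6.70833) / 0.003577 = 532.1187 months
= 532.1187/12 years

44.34 years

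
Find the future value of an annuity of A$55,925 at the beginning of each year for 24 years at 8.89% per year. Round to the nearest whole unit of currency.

A$4,604,370

FV = 55925 × [(1+0.0889)^24 − 1] / 0.0889 × (1+i) = 55925 × 82.331161 = 4,604,370.1772
Payments are at the start of each period, so multiply by (1+i).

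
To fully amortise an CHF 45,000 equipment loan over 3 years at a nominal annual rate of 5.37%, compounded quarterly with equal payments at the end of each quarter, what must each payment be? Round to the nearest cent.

With 4 periods per year: i = 0.013425, n = 12.
Annuity-PV factor = 11.015288; PMT = 45000 / 11.015288 = 4,085.2314

CHF 4,085.23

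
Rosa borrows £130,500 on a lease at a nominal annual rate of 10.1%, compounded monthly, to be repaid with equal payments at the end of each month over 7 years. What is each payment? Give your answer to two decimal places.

With 12 periods per year: i = 0.00841667, n = 84.
PMT = 130500 / ( [1 − (1+0.00841667)^(−84)] / 0.00841667 ) = 130500 / 60.049603 = 2,173.2034

£2,173.20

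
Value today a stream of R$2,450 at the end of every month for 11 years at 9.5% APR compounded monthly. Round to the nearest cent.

Periodic rate i = 0.095/12 = 0.00791667; n = 11 × 12 = 132 periods.
Annuity factor a(132|0.00791667) = 81.708388; PV = 2450 × 81.708388 = 200,185.5511

R$200,185.55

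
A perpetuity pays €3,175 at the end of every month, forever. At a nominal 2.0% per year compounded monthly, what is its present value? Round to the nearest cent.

Periodic rate i = 0.02/12 = 0.00166667.
PV = C/r = 3175/0.00166667 = 1,905,000.0000

€1,905,000.00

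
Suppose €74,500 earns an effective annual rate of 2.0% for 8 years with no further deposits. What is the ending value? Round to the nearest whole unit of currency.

€87,289

74,500 × (1+0.02)^8 = 74,500 × 1.171659 = 87,288.6239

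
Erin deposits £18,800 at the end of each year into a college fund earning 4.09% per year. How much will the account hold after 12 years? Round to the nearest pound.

£283,948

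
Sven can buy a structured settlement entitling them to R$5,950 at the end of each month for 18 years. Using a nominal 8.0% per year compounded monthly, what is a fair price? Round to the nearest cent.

Periodic rate i = 0.08/12 = 0.00666667; n = 18 × 12 = 216 periods.
Annuity factor a(216|0.00666667) = 114.290596; PV = 5950 × 114.290596 = 680,029.0472

R$680,029.05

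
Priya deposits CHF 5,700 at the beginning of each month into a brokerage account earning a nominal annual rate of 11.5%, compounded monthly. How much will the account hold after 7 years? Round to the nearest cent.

CHF 737,476.74

Periodic rate i = 0.115/12 = 0.00958333; n = 7 × 12 = 84 periods.
FV = 5700 × [(1+0.00958333)^84 − 1] / 0.00958333 × (1+i) = 5700 × 129.381884 = 737,476.7373
(annuity-due: payments at period start, so ×(1+i).)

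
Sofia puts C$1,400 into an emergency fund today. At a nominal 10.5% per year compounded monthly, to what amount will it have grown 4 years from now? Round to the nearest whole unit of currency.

i = 0.105/12 = 0.00875 per month; n = 4·12 = 48.
1,400 × (1+0.00875)^48 = 1,400 × 1.519184 = 2,126.8572

C$2,127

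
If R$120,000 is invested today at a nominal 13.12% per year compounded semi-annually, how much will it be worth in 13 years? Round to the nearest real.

R$626,081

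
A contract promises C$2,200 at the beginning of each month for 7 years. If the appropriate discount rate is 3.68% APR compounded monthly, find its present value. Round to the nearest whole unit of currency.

i = 0.0368/12 = 0.00306667 per month; n = 7·12 = 84.
PV = PMT · [1 − (1+i)^(−n)] / i × (1+i) = 2200 · 74.180360 = 163,196.7910
(Beginning-of-period payments → annuity-due factor ×(1+i).)

C$163,197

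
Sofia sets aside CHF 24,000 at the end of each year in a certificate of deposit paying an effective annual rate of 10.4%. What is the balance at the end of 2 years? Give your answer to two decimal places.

CHF 50,496.00

FV = PMT · [(1+i)^n − 1] / i = 24000 · 2.104000 = 50,496.0000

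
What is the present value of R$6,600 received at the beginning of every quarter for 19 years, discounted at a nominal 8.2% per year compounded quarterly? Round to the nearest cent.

i = 0.082/4 = 0.0205 per quarter; n = 19·4 = 76.
Annuity factor a(76|0.0205) × (1+i) = 39.132429; PV = 6600 × 39.132429 = 258,274.0283
Payments are at the start of each period, so multiply by (1+i).

R$258,274.03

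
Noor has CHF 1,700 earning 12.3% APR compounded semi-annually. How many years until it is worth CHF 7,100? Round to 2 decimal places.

11.98 years

Periodic rate i = 0.123/2 = 0.0615.
n = ln(7100/1700) / ln(1+0.0615) = ln(4.17647) / 0.059683 = 23.9510 half-years
= 23.9510/2 years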